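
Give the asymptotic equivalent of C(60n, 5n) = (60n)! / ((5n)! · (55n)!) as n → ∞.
C(60n, 5n) ~ (8916100448256/285311670611)^(5n) · sqrt(6/(11π·5n))

Write N = 5n. Apply Stirling to each factorial:
  (12N)! ~ sqrt(2π·12N) · (12N/e)^(12N),
  N! ~ sqrt(2π N) · (N/e)^N,
  (11N)! ~ sqrt(2π·11N) · (11N/e)^(11N).
The exponential factors combine to (12N)^(12N) / (N^N · (11N)^(11N)) = 12^(12N)/11^(11N) = (12^12/11^11)^N = (8916100448256/285311670611)^N.
The square-root prefactors combine to sqrt(2π·12N) / (sqrt(2π N)·sqrt(2π·11N)) = sqrt(12 / (2π·11·N)) = sqrt(6/(11π·5n)).
Substituting N = 5n: C(60n, 5n) ~ (8916100448256/285311670611)^(5n) · sqrt(6/(11π·5n)).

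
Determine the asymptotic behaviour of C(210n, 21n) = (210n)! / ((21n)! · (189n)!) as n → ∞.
C(210n, 21n) ~ (10000000000/387420489)^(21n) · sqrt(5/(9π·21n))

Write N = 21n. Apply Stirling to each factorial:
  (10N)! ~ sqrt(2π·10N) · (10N/e)^(10N),
  N! ~ sqrt(2π N) · (N/e)^N,
  (9N)! ~ sqrt(2π·9N) · (9N/e)^(9N).
The exponential factors combine to (10N)^(10N) / (N^N · (9N)^(9N)) = 10^(10N)/9^(9N) = (10^10/9^9)^N = (10000000000/387420489)^N.
The square-root prefactors combine to sqrt(2π·10N) / (sqrt(2π N)·sqrt(2π·9N)) = sqrt(10 / (2π·9·N)) = sqrt(5/(9π·21n)).
Substituting N = 21n: C(210n, 21n) ~ (10000000000/387420489)^(21n) · sqrt(5/(9π·21n)).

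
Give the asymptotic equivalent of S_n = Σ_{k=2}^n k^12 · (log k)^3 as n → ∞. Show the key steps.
S_n ~ n^13 · (log n)^3 / 13

By integral comparison, S_n = ∫_1^n x^12 · (log x)^3 dx + O(n^12 · (log n)^3). For the integral, the leading term of ∫_1^n x^12 (log x)^3 dx is n^13/13 · (log n)^3 (by repeated integration by parts; each step lowers the log-exponent and produces a relatively O(1/log n) correction). Hence S_n ~ n^13 · (log n)^3 / 13.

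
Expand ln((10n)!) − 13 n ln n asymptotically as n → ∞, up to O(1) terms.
ln((10n)!) − 13 n ln n = −3 n ln n + 10(ln 10 − 1) n + (1/2) ln(2π·10n) + O(1/n)

Stirling: ln((10n)!) = 10n ln(10n) − 10n + (1/2) ln(2π·10n) + O(1/n).
Expand 10n ln(10n) = 10n (ln n + ln 10) = 10n ln n + 10n ln 10.
Subtract 13n ln n: leading term is (10 − 13) n ln n = −3 n ln n. The next term is 10n ln 10 − 10n = 10(ln 10 − 1) n. Then the (1/2) ln(2π·10n) correction.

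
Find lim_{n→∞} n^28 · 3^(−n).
lim = 0

Exponentials with base > 1 dominate every fixed polynomial: for any fixed c, n^c / 3^n → 0 as n → ∞ (e.g. by the ratio test, or by writing 3^n = e^(n ln 3) and noting e^(n ln 3) / n^c → ∞). Hence n^28 · 3^(−n) = n^28 / 3^n → 0.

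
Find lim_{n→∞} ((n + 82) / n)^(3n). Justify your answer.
lim = e^246

Rewrite as (1 + 82/n)^(3n). By the standard limit (1 + x/n)^n → e^x, we have (1 + 82/n)^n → e^82, and raising to the 3rd power gives e^246.
More precisely, ln[(1 + 82/n)^(3n)] = 3n · ln(1 + 82/n) = 3n · (82/n + O(1/n^2)) = 246 + O(1/n) → 246.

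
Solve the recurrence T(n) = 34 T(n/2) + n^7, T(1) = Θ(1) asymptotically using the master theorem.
T(n) = Θ(n^7)

log_2 34 ≈ 5.087. f(n) = n^7 dominates n^(log_2 34) since 7 > 5.087, and the regularity condition a·f(n/b) = 34·(n/2)^7 = (34/128)·n^7 ≤ c·f(n) holds with c = 34/128 ≈ 0.266 < 1. So this is Case 3: T(n) = Θ(f(n)) = Θ(n^7).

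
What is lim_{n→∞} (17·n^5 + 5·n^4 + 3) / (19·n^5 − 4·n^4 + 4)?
lim = 17/19

For large n the leading n^5 terms dominate both numerator and denominator. Dividing top and bottom by n^5, every other term tends to 0, leaving 17/19.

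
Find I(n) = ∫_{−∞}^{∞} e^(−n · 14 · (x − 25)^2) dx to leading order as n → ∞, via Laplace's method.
I(n) = sqrt(π/(14n))

Here φ(x) = 14 · (x − 25)^2 has its unique minimum at x* = 25 with φ(x*) = 0 and φ''(x*) = 28. Laplace's method gives
  I(n) ~ e^(−n φ(x*)) · sqrt(2π / (n · φ''(x*))) = sqrt(2π / (28n)) = sqrt(π/(14n)).
This is exact: substituting u = (x − 25)·sqrt(14n) gives I(n) = (1/sqrt(14n)) ∫_{−∞}^{∞} e^(−u^2) du = sqrt(π/(14n)).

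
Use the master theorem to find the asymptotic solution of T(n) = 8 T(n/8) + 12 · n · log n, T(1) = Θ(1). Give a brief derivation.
T(n) = Θ(n · (log n)^2)

Here log_8 8 = 1 and f(n) = 12 · n · log n = Θ(n^(log_8 8) · (log n)^1). This is the extended Case 2 of the master theorem (f matches the critical exponent up to log factors), giving T(n) = Θ(n^(log_8 8) · (log n)^(1+1)) = Θ(n · (log n)^2).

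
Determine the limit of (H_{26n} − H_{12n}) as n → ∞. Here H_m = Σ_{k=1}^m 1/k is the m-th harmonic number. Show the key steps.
lim = ln(26/12) = ln(13/6)

Euler-Maclaurin gives H_m = ln m + γ + 1/(2m) + O(1/m^2). The γ and O(1/m) terms cancel in the difference:
  H_{26n} − H_{12n} = ln(26n) − ln(12n) + O(1/n) = ln(26/12) + O(1/n).
Hence the limit is ln(26/12) = ln(13/6).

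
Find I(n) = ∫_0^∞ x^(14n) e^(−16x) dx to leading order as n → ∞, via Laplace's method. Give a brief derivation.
I(n) ~ (sqrt(2π·14n) / 16) · (14n/(16e))^(14n)

Write the integrand as exp(14n ln x − 16x) and set f(x) = 14n ln x − 16x. Then f'(x) = 14n/x − 16 = 0 at x* = 14n/16, and f''(x*) = −14n/x*^2 = −16^2/(14n). Laplace's method (interior maximum) gives
  I(n) ~ e^(f(x*)) · sqrt(2π / |f''(x*)|)
        = exp(14n ln(14n/16) − 14n) · sqrt(2π · 14n / 16^2)
        = (14n/16)^(14n) e^(−14n) · sqrt(2π·14n) / 16
        = (sqrt(2π·14n) / 16) · (14n/(16e))^(14n).
This matches Γ(14n+1)/16^(14n+1) with Stirling applied to Γ.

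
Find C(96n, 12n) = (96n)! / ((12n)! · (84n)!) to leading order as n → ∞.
C(96n, 12n) ~ (16777216/823543)^(12n) · sqrt(4/(7π·12n))

Write N = 12n. Apply Stirling to each factorial:
  (8N)! ~ sqrt(2π·8N) · (8N/e)^(8N),
  N! ~ sqrt(2π N) · (N/e)^N,
  (7N)! ~ sqrt(2π·7N) · (7N/e)^(7N).
The exponential factors combine to (8N)^(8N) / (N^N · (7N)^(7N)) = 8^(8N)/7^(7N) = (8^8/7^7)^N = (16777216/823543)^N.
The square-root prefactors combine to sqrt(2π·8N) / (sqrt(2π N)·sqrt(2π·7N)) = sqrt(8 / (2π·7·N)) = sqrt(4/(7π·12n)).
Substituting N = 12n: C(96n, 12n) ~ (16777216/823543)^(12n) · sqrt(4/(7π·12n)).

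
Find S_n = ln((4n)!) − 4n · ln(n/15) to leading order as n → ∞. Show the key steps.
S_n ~ 4n · (ln 60 − 1) + O(ln n)

Stirling: ln((4n)!) = 4n ln(4n) − 4n + O(ln n).
  S_n = 4n ln(4n) − 4n − 4n ln(n/15) + O(ln n)
      = 4n ln(4n) − 4n ln n + 4n ln 15 − 4n + O(ln n)
      = 4n ln 4 + 4n ln 15 − 4n + O(ln n)
      = 4n (ln 60 − 1) + O(ln n).
Numerically ln(60) − 1 ≈ 3.0943.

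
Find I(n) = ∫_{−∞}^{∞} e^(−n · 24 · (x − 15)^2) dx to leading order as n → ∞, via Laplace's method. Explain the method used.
I(n) = sqrt(π/(24n))

Here φ(x) = 24 · (x − 15)^2 has its unique minimum at x* = 15 with φ(x*) = 0 and φ''(x*) = 48. Laplace's method gives
  I(n) ~ e^(−n φ(x*)) · sqrt(2π / (n · φ''(x*))) = sqrt(2π / (48n)) = sqrt(π/(24n)).
This is exact: substituting u = (x − 15)·sqrt(24n) gives I(n) = (1/sqrt(24n)) ∫_{−∞}^{∞} e^(−u^2) du = sqrt(π/(24n)).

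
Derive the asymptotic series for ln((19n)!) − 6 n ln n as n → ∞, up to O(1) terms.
ln((19n)!) − 6 n ln n = 13 n ln n + 19(ln 19 − 1) n + (1/2) ln(2π·19n) + O(1/n)

Stirling: ln((19n)!) = 19n ln(19n) − 19n + (1/2) ln(2π·19n) + O(1/n).
Expand 19n ln(19n) = 19n (ln n + ln 19) = 19n ln n + 19n ln 19.
Subtract 6n ln n: leading term is (19 − 6) n ln n = 13 n ln n. The next term is 19n ln 19 − 19n = 19(ln 19 − 1) n. Then the (1/2) ln(2π·19n) correction.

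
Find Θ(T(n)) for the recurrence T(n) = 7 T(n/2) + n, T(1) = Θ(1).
T(n) = Θ(n^(log_2 7))

Master theorem: compare f(n) = n to n^(log_2 7) where log_2 7 ≈ 2.807. Since 1 < log_2 7, we have f(n) = O(n^(log_2 7 − ε)) for some ε > 0 — Case 1. Hence T(n) = Θ(n^(log_2 7)).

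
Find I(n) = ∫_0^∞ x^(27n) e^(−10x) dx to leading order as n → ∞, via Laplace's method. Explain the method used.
I(n) ~ (sqrt(2π·27n) / 10) · (27n/(10e))^(27n)

Write the integrand as exp(27n ln x − 10x) and set f(x) = 27n ln x − 10x. Then f'(x) = 27n/x − 10 = 0 at x* = 27n/10, and f''(x*) = −27n/x*^2 = −10^2/(27n). Laplace's method (interior maximum) gives
  I(n) ~ e^(f(x*)) · sqrt(2π / |f''(x*)|)
        = exp(27n ln(27n/10) − 27n) · sqrt(2π · 27n / 10^2)
        = (27n/10)^(27n) e^(−27n) · sqrt(2π·27n) / 10
        = (sqrt(2π·27n) / 10) · (27n/(10e))^(27n).
This matches Γ(27n+1)/10^(27n+1) with Stirling applied to Γ.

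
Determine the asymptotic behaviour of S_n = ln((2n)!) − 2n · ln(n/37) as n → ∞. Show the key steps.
S_n ~ 2n · (ln 74 − 1) + O(ln n)

Stirling: ln((2n)!) = 2n ln(2n) − 2n + O(ln n).
  S_n = 2n ln(2n) − 2n − 2n ln(n/37) + O(ln n)
      = 2n ln(2n) − 2n ln n + 2n ln 37 − 2n + O(ln n)
      = 2n ln 2 + 2n ln 37 − 2n + O(ln n)
      = 2n (ln 74 − 1) + O(ln n).
Numerically ln(74) − 1 ≈ 3.3041.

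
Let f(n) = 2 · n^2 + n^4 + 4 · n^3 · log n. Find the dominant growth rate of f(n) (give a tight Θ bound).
f(n) ∈ Θ(n^4)

Compare the terms by growth order. For large n, n^a · (log n)^b dominates n^a' · (log n)^b' iff a > a', or (a = a' and b > b'). Ranking the 3 terms shows the dominant one is n^4. Hence f(n) ∈ Θ(n^4).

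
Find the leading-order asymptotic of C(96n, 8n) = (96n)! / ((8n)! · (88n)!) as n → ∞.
C(96n, 8n) ~ (8916100448256/285311670611)^(8n) · sqrt(6/(11π·8n))

Write N = 8n. Apply Stirling to each factorial:
  (12N)! ~ sqrt(2π·12N) · (12N/e)^(12N),
  N! ~ sqrt(2π N) · (N/e)^N,
  (11N)! ~ sqrt(2π·11N) · (11N/e)^(11N).
The exponential factors combine to (12N)^(12N) / (N^N · (11N)^(11N)) = 12^(12N)/11^(11N) = (12^12/11^11)^N = (8916100448256/285311670611)^N.
The square-root prefactors combine to sqrt(2π·12N) / (sqrt(2π N)·sqrt(2π·11N)) = sqrt(12 / (2π·11·N)) = sqrt(6/(11π·8n)).
Substituting N = 8n: C(96n, 8n) ~ (8916100448256/285311670611)^(8n) · sqrt(6/(11π·8n)).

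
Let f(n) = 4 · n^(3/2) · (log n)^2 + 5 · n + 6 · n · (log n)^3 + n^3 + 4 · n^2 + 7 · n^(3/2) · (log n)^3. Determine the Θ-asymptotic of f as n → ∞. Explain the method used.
f(n) ∈ Θ(n^3)

Compare the terms by growth order. For large n, n^a · (log n)^b dominates n^a' · (log n)^b' iff a > a', or (a = a' and b > b'). Ranking the 6 terms shows the dominant one is n^3. Hence f(n) ∈ Θ(n^3).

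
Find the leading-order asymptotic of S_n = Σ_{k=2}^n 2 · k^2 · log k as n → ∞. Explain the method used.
S_n ~ 2 · n^3 log n / 3 − 2 · n^3 / 9

By integral comparison, S_n = ∫_1^n 2 · x^2 · log x dx + O(n^2 · log n). For the integral, ∫ x^2 log x dx = n^3 log n / 3 − n^3/9 (integration by parts). Hence S_n ~ 2 · n^3 log n / 3 − 2 · n^3 / 9.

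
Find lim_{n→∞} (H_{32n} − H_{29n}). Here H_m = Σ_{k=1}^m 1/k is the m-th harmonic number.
lim = ln(32/29)

Euler-Maclaurin gives H_m = ln m + γ + 1/(2m) + O(1/m^2). The γ and O(1/m) terms cancel in the difference:
  H_{32n} − H_{29n} = ln(32n) − ln(29n) + O(1/n) = ln(32/29) + O(1/n).
Hence the limit is ln(32/29).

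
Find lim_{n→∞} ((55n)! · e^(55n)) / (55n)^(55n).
lim = ∞

Stirling: (55n)! ~ sqrt(2π·55n) · (55n/e)^(55n). Hence
  (55n)! · e^(55n) / (55n)^(55n) ~ sqrt(2π·55n) = sqrt(2π·55) · sqrt(n) → ∞.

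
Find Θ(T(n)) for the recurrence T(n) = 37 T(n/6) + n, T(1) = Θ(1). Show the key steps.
T(n) = Θ(n^(log_6 37))

Master theorem: compare f(n) = n to n^(log_6 37) where log_6 37 ≈ 2.015. Since 1 < log_6 37, we have f(n) = O(n^(log_6 37 − ε)) for some ε > 0 — Case 1. Hence T(n) = Θ(n^(log_6 37)).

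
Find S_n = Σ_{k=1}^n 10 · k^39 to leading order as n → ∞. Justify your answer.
S_n ~ n^40 / 4

By integral comparison (Euler-Maclaurin), Σ_{k=1}^n 10 · k^39 = 10 · ∫_0^n x^39 dx + O(n^39) = 10 · n^40/40 = n^40 / 4 + O(n^39). (Equivalently, Faulhaber's formula gives the same leading term.)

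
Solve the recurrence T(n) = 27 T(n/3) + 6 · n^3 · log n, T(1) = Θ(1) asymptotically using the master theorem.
T(n) = Θ(n^3 · (log n)^2)

Here log_3 27 = 3 and f(n) = 6 · n^3 · log n = Θ(n^(log_3 27) · (log n)^1). This is the extended Case 2 of the master theorem (f matches the critical exponent up to log factors), giving T(n) = Θ(n^(log_3 27) · (log n)^(1+1)) = Θ(n^3 · (log n)^2).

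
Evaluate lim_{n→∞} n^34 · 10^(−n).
lim = 0

Exponentials with base > 1 dominate every fixed polynomial: for any fixed c, n^c / 10^n → 0 as n → ∞ (e.g. by the ratio test, or by writing 10^n = e^(n ln 10) and noting e^(n ln 10) / n^c → ∞). Hence n^34 · 10^(−n) = n^34 / 10^n → 0.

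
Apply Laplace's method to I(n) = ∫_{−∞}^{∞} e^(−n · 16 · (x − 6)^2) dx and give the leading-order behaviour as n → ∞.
I(n) = sqrt(π/(16n))

Here φ(x) = 16 · (x − 6)^2 has its unique minimum at x* = 6 with φ(x*) = 0 and φ''(x*) = 32. Laplace's method gives
  I(n) ~ e^(−n φ(x*)) · sqrt(2π / (n · φ''(x*))) = sqrt(2π / (32n)) = sqrt(π/(16n)).
This is exact: substituting u = (x − 6)·sqrt(16n) gives I(n) = (1/sqrt(16n)) ∫_{−∞}^{∞} e^(−u^2) du = sqrt(π/(16n)).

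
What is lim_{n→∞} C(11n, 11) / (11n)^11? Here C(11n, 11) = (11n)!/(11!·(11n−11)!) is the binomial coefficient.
lim = 1/11! = 1/39916800

With N = 11n → ∞: C(N, 11) / N^11 = [N(N−1)…(N−10)] / (11! · N^11) = (1/11!) · 1 · (1 − 1/(11n)) · … · (1 − 10/(11n)). Each factor → 1 as N → ∞, so the limit is 1/11! = 1/39916800.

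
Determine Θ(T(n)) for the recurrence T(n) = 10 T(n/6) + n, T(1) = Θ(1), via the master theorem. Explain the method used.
T(n) = Θ(n^(log_6 10))

Master theorem: compare f(n) = n to n^(log_6 10) where log_6 10 ≈ 1.285. Since 1 < log_6 10, we have f(n) = O(n^(log_6 10 − ε)) for some ε > 0 — Case 1. Hence T(n) = Θ(n^(log_6 10)).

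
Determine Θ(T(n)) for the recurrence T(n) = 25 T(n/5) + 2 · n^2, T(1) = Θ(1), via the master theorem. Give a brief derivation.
T(n) = Θ(n^2 log n)

log_5 25 = 2, and f(n) = 2 · n^2 = Θ(n^(log_5 25)). This is Case 2 of the master theorem: T(n) = Θ(f(n) · log n) = Θ(n^2 log n).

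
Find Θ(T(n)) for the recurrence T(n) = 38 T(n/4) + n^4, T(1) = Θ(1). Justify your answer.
T(n) = Θ(n^4)

log_4 38 ≈ 2.624. f(n) = n^4 dominates n^(log_4 38) since 4 > 2.624, and the regularity condition a·f(n/b) = 38·(n/4)^4 = (38/256)·n^4 ≤ c·f(n) holds with c = 38/256 ≈ 0.148 < 1. So this is Case 3: T(n) = Θ(f(n)) = Θ(n^4).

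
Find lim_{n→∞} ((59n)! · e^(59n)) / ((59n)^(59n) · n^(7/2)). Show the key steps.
lim = 0

Stirling: (59n)! ~ sqrt(2π·59n) · (59n/e)^(59n). Hence
  (59n)! · e^(59n) / (59n)^(59n) ~ sqrt(2π·59n).
Dividing by n^(7/2): sqrt(2π·59n) / n^(7/2) = sqrt(2π·59) · n^((1−7)/2), so the expression behaves like sqrt(2π·59) · n^((1−7)/2) → 0.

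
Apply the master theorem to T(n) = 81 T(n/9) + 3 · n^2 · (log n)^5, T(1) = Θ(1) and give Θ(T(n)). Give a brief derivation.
T(n) = Θ(n^2 · (log n)^6)

Here log_9 81 = 2 and f(n) = 3 · n^2 · (log n)^5 = Θ(n^(log_9 81) · (log n)^5). This is the extended Case 2 of the master theorem (f matches the critical exponent up to log factors), giving T(n) = Θ(n^(log_9 81) · (log n)^(5+1)) = Θ(n^2 · (log n)^6).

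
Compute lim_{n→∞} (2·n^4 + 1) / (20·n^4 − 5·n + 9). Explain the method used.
lim = 2/20 = 1/10

For large n the leading n^4 terms dominate both numerator and denominator. Dividing top and bottom by n^4, every other term tends to 0, leaving 2/20 = 1/10.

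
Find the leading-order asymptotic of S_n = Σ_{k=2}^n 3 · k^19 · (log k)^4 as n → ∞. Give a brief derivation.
S_n ~ 3 · n^20 · (log n)^4 / 20

By integral comparison, S_n = ∫_1^n 3 · x^19 · (log x)^4 dx + O(n^19 · (log n)^4). For the integral, the leading term of ∫_1^n x^19 (log x)^4 dx is n^20/20 · (log n)^4 (by repeated integration by parts; each step lowers the log-exponent and produces a relatively O(1/log n) correction). Hence S_n ~ 3 · n^20 · (log n)^4 / 20.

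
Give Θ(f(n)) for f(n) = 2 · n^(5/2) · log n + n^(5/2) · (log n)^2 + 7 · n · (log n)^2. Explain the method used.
f(n) ∈ Θ(n^(5/2) · (log n)^2)

Compare the terms by growth order. For large n, n^a · (log n)^b dominates n^a' · (log n)^b' iff a > a', or (a = a' and b > b'). Ranking the 3 terms shows the dominant one is n^(5/2) · (log n)^2. Hence f(n) ∈ Θ(n^(5/2) · (log n)^2).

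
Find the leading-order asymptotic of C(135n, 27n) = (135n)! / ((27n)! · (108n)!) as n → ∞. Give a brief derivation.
C(135n, 27n) ~ (3125/256)^(27n) · sqrt(5/(8π·27n))

Write N = 27n. Apply Stirling to each factorial:
  (5N)! ~ sqrt(2π·5N) · (5N/e)^(5N),
  N! ~ sqrt(2π N) · (N/e)^N,
  (4N)! ~ sqrt(2π·4N) · (4N/e)^(4N).
The exponential factors combine to (5N)^(5N) / (N^N · (4N)^(4N)) = 5^(5N)/4^(4N) = (5^5/4^4)^N = (3125/256)^N.
The square-root prefactors combine to sqrt(2π·5N) / (sqrt(2π N)·sqrt(2π·4N)) = sqrt(5 / (2π·4·N)) = sqrt(5/(8π·27n)).
Substituting N = 27n: C(135n, 27n) ~ (3125/256)^(27n) · sqrt(5/(8π·27n)).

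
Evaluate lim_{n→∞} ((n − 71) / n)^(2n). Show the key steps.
lim = e^(−142)

Rewrite as (1 − 71/n)^(2n). By the standard limit (1 + x/n)^n → e^x, we have (1 − 71/n)^n → e^(−71), and raising to the 2nd power gives e^(−142).
More precisely, ln[(1 − 71/n)^(2n)] = 2n · ln(1 − 71/n) = 2n · (-71/n + O(1/n^2)) = -142 + O(1/n) → -142.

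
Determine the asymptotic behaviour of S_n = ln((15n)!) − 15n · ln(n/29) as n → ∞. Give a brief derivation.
S_n ~ 15n · (ln 435 − 1) + O(ln n)

Stirling: ln((15n)!) = 15n ln(15n) − 15n + O(ln n).
  S_n = 15n ln(15n) − 15n − 15n ln(n/29) + O(ln n)
      = 15n ln(15n) − 15n ln n + 15n ln 29 − 15n + O(ln n)
      = 15n ln 15 + 15n ln 29 − 15n + O(ln n)
      = 15n (ln 435 − 1) + O(ln n).
Numerically ln(435) − 1 ≈ 5.0753.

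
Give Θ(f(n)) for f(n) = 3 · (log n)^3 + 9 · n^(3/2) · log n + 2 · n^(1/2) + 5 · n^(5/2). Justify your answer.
f(n) ∈ Θ(n^(5/2))

Compare the terms by growth order. For large n, n^a · (log n)^b dominates n^a' · (log n)^b' iff a > a', or (a = a' and b > b'). Ranking the 4 terms shows the dominant one is 5 · n^(5/2). Hence f(n) ∈ Θ(n^(5/2)).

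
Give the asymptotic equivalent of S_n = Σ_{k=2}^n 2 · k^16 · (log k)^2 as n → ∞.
S_n ~ 2 · n^17 · (log n)^2 / 17

By integral comparison, S_n = ∫_1^n 2 · x^16 · (log x)^2 dx + O(n^16 · (log n)^2). For the integral, the leading term of ∫_1^n x^16 (log x)^2 dx is n^17/17 · (log n)^2 (by repeated integration by parts; each step lowers the log-exponent and produces a relatively O(1/log n) correction). Hence S_n ~ 2 · n^17 · (log n)^2 / 17.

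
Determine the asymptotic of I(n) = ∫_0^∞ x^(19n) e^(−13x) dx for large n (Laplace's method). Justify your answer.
I(n) ~ (sqrt(2π·19n) / 13) · (19n/(13e))^(19n)

Write the integrand as exp(19n ln x − 13x) and set f(x) = 19n ln x − 13x. Then f'(x) = 19n/x − 13 = 0 at x* = 19n/13, and f''(x*) = −19n/x*^2 = −13^2/(19n). Laplace's method (interior maximum) gives
  I(n) ~ e^(f(x*)) · sqrt(2π / |f''(x*)|)
        = exp(19n ln(19n/13) − 19n) · sqrt(2π · 19n / 13^2)
        = (19n/13)^(19n) e^(−19n) · sqrt(2π·19n) / 13
        = (sqrt(2π·19n) / 13) · (19n/(13e))^(19n).
This matches Γ(19n+1)/13^(19n+1) with Stirling applied to Γ.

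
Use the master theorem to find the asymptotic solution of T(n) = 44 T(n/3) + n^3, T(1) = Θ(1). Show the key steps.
T(n) = Θ(n^(log_3 44))

Master theorem: compare f(n) = n^3 to n^(log_3 44) where log_3 44 ≈ 3.445. Since 3 < log_3 44, we have f(n) = O(n^(log_3 44 − ε)) for some ε > 0 — Case 1. Hence T(n) = Θ(n^(log_3 44)).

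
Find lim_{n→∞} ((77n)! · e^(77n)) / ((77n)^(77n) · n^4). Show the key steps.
lim = 0

Stirling: (77n)! ~ sqrt(2π·77n) · (77n/e)^(77n). Hence
  (77n)! · e^(77n) / (77n)^(77n) ~ sqrt(2π·77n).
Dividing by n^4: sqrt(2π·77n) / n^4 = sqrt(2π·77) · n^((1−8)/2), so the expression behaves like sqrt(2π·77) · n^((1−8)/2) → 0.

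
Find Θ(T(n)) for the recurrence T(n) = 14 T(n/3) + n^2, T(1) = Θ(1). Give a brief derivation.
T(n) = Θ(n^(log_3 14))

Master theorem: compare f(n) = n^2 to n^(log_3 14) where log_3 14 ≈ 2.402. Since 2 < log_3 14, we have f(n) = O(n^(log_3 14 − ε)) for some ε > 0 — Case 1. Hence T(n) = Θ(n^(log_3 14)).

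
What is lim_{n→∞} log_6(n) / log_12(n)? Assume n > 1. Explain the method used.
lim = ln(12) / ln(6) = log_6(12)

Change of base: log_6(n) = ln n / ln 6 and log_12(n) = ln n / ln 12. The ratio is (ln n / ln 6) · (ln 12 / ln n) = ln 12 / ln 6, a constant independent of n. So the limit is ln 12 / ln 6 = log_6(12).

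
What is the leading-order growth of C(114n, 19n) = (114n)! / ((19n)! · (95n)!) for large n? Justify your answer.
C(114n, 19n) ~ (46656/3125)^(19n) · sqrt(3/(5π·19n))

Write N = 19n. Apply Stirling to each factorial:
  (6N)! ~ sqrt(2π·6N) · (6N/e)^(6N),
  N! ~ sqrt(2π N) · (N/e)^N,
  (5N)! ~ sqrt(2π·5N) · (5N/e)^(5N).
The exponential factors combine to (6N)^(6N) / (N^N · (5N)^(5N)) = 6^(6N)/5^(5N) = (6^6/5^5)^N = (46656/3125)^N.
The square-root prefactors combine to sqrt(2π·6N) / (sqrt(2π N)·sqrt(2π·5N)) = sqrt(6 / (2π·5·N)) = sqrt(3/(5π·19n)).
Substituting N = 19n: C(114n, 19n) ~ (46656/3125)^(19n) · sqrt(3/(5π·19n)).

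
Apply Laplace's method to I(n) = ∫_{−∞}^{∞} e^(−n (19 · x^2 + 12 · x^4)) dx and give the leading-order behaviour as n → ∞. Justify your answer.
I(n) ~ sqrt(π/(19n))

φ(x) = 19 · x^2 + 12 · x^4 has its unique global minimum at x* = 0 (since φ'(x) = 38x + 48x^3 = 0 only at x = 0 for real x with both coefficients positive, and φ → ∞ as |x| → ∞). At x* = 0, φ(0) = 0 and φ''(0) = 38. Laplace's method then gives
  I(n) ~ sqrt(2π / (n · φ''(0))) · e^(−n φ(0)) = sqrt(2π / (38n)) = sqrt(π/(19n)).
The 12 · x^4 term contributes only at subleading order (an O(1/n) relative correction).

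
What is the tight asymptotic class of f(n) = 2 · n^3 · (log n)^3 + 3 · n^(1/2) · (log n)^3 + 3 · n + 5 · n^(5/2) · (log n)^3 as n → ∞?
f(n) ∈ Θ(n^3 · (log n)^3)

Compare the terms by growth order. For large n, n^a · (log n)^b dominates n^a' · (log n)^b' iff a > a', or (a = a' and b > b'). Ranking the 4 terms shows the dominant one is 2 · n^3 · (log n)^3. Hence f(n) ∈ Θ(n^3 · (log n)^3).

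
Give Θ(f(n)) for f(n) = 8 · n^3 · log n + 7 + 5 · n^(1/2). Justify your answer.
f(n) ∈ Θ(n^3 · log n)

Compare the terms by growth order. For large n, n^a · (log n)^b dominates n^a' · (log n)^b' iff a > a', or (a = a' and b > b'). Ranking the 3 terms shows the dominant one is 8 · n^3 · log n. Hence f(n) ∈ Θ(n^3 · log n).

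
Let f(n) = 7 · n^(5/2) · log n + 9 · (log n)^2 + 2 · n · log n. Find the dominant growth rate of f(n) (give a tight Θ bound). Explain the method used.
f(n) ∈ Θ(n^(5/2) · log n)

Compare the terms by growth order. For large n, n^a · (log n)^b dominates n^a' · (log n)^b' iff a > a', or (a = a' and b > b'). Ranking the 3 terms shows the dominant one is 7 · n^(5/2) · log n. Hence f(n) ∈ Θ(n^(5/2) · log n).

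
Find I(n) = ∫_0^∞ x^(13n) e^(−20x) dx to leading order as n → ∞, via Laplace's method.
I(n) ~ (sqrt(2π·13n) / 20) · (13n/(20e))^(13n)

Write the integrand as exp(13n ln x − 20x) and set f(x) = 13n ln x − 20x. Then f'(x) = 13n/x − 20 = 0 at x* = 13n/20, and f''(x*) = −13n/x*^2 = −20^2/(13n). Laplace's method (interior maximum) gives
  I(n) ~ e^(f(x*)) · sqrt(2π / |f''(x*)|)
        = exp(13n ln(13n/20) − 13n) · sqrt(2π · 13n / 20^2)
        = (13n/20)^(13n) e^(−13n) · sqrt(2π·13n) / 20
        = (sqrt(2π·13n) / 20) · (13n/(20e))^(13n).
This matches Γ(13n+1)/20^(13n+1) with Stirling applied to Γ.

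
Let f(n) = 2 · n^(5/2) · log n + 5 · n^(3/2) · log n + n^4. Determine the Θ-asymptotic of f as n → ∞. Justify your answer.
f(n) ∈ Θ(n^4)

Compare the terms by growth order. For large n, n^a · (log n)^b dominates n^a' · (log n)^b' iff a > a', or (a = a' and b > b'). Ranking the 3 terms shows the dominant one is n^4. Hence f(n) ∈ Θ(n^4).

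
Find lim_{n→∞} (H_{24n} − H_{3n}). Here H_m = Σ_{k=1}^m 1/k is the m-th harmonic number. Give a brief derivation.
lim = ln(24/3) = ln 8

Euler-Maclaurin gives H_m = ln m + γ + 1/(2m) + O(1/m^2). The γ and O(1/m) terms cancel in the difference:
  H_{24n} − H_{3n} = ln(24n) − ln(3n) + O(1/n) = ln(24/3) + O(1/n).
Hence the limit is ln(24/3) = ln 8.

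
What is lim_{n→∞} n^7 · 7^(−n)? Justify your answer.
lim = 0

Exponentials with base > 1 dominate every fixed polynomial: for any fixed c, n^c / 7^n → 0 as n → ∞ (e.g. by the ratio test, or by writing 7^n = e^(n ln 7) and noting e^(n ln 7) / n^c → ∞). Hence n^7 · 7^(−n) = n^7 / 7^n → 0.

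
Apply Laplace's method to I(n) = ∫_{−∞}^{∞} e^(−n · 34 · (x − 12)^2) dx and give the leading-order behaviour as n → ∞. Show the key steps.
I(n) = sqrt(π/(34n))

Here φ(x) = 34 · (x − 12)^2 has its unique minimum at x* = 12 with φ(x*) = 0 and φ''(x*) = 68. Laplace's method gives
  I(n) ~ e^(−n φ(x*)) · sqrt(2π / (n · φ''(x*))) = sqrt(2π / (68n)) = sqrt(π/(34n)).
This is exact: substituting u = (x − 12)·sqrt(34n) gives I(n) = (1/sqrt(34n)) ∫_{−∞}^{∞} e^(−u^2) du = sqrt(π/(34n)).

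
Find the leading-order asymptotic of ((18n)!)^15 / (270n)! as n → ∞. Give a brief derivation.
((18n)!)^15/(270n)! ~ ((2π·18n)^(14/2) / sqrt(15)) · 15^(−15·18n)  →  0

Write N = 18n. Stirling: N! ~ sqrt(2π N)(N/e)^N and (15N)! ~ sqrt(2π·15N)·(15N/e)^(15N).
  (N!)^15/(15N)! ~ (2π N)^(15/2) (N/e)^(15N) / [sqrt(2π·15N) (15N/e)^(15N)]
     = (2π N)^(15/2) / sqrt(2π·15N) · (N/(15N))^(15N)
     = (2π N)^((15−1)/2) / sqrt(15) · 15^(−15N).
Since 15^15 > 1, the factor 15^(−15N) decays exponentially, so the ratio → 0. Substituting N = 18n gives the stated form.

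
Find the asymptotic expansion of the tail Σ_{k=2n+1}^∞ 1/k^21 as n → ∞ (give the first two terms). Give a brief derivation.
Σ_{k>2n} 1/k^21 = 1/(20 · (2n)^20) − 1/(2 · (2n)^21) + O(1/(2n)^22)

Compare to the integral: ∫_{2n}^∞ x^(−21) dx = [−x^(−20)/20]_{2n}^∞ = 1/((21−1)·(2n)^20). The Euler-Maclaurin correction adds −f(2n)/2 = −1/(2·(2n)^21). Euler-Maclaurin then gives
  Σ_{k>2n} 1/k^21 = ∫_{2n}^∞ dx/x^21 − 1/(2·(2n)^21) + O(1/(2n)^22).
(Equivalently this is ζ(21) − Σ_{k≤2n} 1/k^21.)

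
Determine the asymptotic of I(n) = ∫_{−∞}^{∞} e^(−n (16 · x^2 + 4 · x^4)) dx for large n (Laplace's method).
I(n) ~ sqrt(π/(16n))

φ(x) = 16 · x^2 + 4 · x^4 has its unique global minimum at x* = 0 (since φ'(x) = 32x + 16x^3 = 0 only at x = 0 for real x with both coefficients positive, and φ → ∞ as |x| → ∞). At x* = 0, φ(0) = 0 and φ''(0) = 32. Laplace's method then gives
  I(n) ~ sqrt(2π / (n · φ''(0))) · e^(−n φ(0)) = sqrt(2π / (32n)) = sqrt(π/(16n)).
The 4 · x^4 term contributes only at subleading order (an O(1/n) relative correction).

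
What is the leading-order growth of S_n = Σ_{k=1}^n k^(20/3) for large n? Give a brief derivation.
S_n ~ (3/23) · n^(23/3)

Integral comparison: Σ_{k=1}^n k^(20/3) = ∫_0^n x^(20/3) dx + O(n^(20/3)). The integral is n^(1 + 20/3) / (1 + 20/3) = n^((20+3)/3) / ((20+3)/3) = (3/23) · n^(23/3).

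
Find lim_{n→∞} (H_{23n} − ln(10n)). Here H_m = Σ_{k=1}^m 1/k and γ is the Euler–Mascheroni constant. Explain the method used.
lim = ln(23/10) + γ

By Euler-Maclaurin, H_m = ln m + γ + O(1/m). So
  H_{23n} − ln(10n) = ln(23n) + γ − ln(10n) + O(1/n)
                       = ln(23/10) + γ + O(1/n).
Hence the limit is ln(23/10) + γ.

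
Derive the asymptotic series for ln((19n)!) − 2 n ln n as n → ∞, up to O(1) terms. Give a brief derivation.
ln((19n)!) − 2 n ln n = 17 n ln n + 19(ln 19 − 1) n + (1/2) ln(2π·19n) + O(1/n)

Stirling: ln((19n)!) = 19n ln(19n) − 19n + (1/2) ln(2π·19n) + O(1/n).
Expand 19n ln(19n) = 19n (ln n + ln 19) = 19n ln n + 19n ln 19.
Subtract 2n ln n: leading term is (19 − 2) n ln n = 17 n ln n. The next term is 19n ln 19 − 19n = 19(ln 19 − 1) n. Then the (1/2) ln(2π·19n) correction.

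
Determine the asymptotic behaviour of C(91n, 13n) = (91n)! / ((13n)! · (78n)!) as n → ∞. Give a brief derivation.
C(91n, 13n) ~ (823543/46656)^(13n) · sqrt(7/(12π·13n))

Write N = 13n. Apply Stirling to each factorial:
  (7N)! ~ sqrt(2π·7N) · (7N/e)^(7N),
  N! ~ sqrt(2π N) · (N/e)^N,
  (6N)! ~ sqrt(2π·6N) · (6N/e)^(6N).
The exponential factors combine to (7N)^(7N) / (N^N · (6N)^(6N)) = 7^(7N)/6^(6N) = (7^7/6^6)^N = (823543/46656)^N.
The square-root prefactors combine to sqrt(2π·7N) / (sqrt(2π N)·sqrt(2π·6N)) = sqrt(7 / (2π·6·N)) = sqrt(7/(12π·13n)).
Substituting N = 13n: C(91n, 13n) ~ (823543/46656)^(13n) · sqrt(7/(12π·13n)).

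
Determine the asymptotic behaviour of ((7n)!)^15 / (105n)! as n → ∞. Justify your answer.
((7n)!)^15/(105n)! ~ ((2π·7n)^(14/2) / sqrt(15)) · 15^(−15·7n)  →  0

Write N = 7n. Stirling: N! ~ sqrt(2π N)(N/e)^N and (15N)! ~ sqrt(2π·15N)·(15N/e)^(15N).
  (N!)^15/(15N)! ~ (2π N)^(15/2) (N/e)^(15N) / [sqrt(2π·15N) (15N/e)^(15N)]
     = (2π N)^(15/2) / sqrt(2π·15N) · (N/(15N))^(15N)
     = (2π N)^((15−1)/2) / sqrt(15) · 15^(−15N).
Since 15^15 > 1, the factor 15^(−15N) decays exponentially, so the ratio → 0. Substituting N = 7n gives the stated form.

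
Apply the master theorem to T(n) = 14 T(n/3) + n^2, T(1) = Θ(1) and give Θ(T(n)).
T(n) = Θ(n^(log_3 14))

Master theorem: compare f(n) = n^2 to n^(log_3 14) where log_3 14 ≈ 2.402. Since 2 < log_3 14, we have f(n) = O(n^(log_3 14 − ε)) for some ε > 0 — Case 1. Hence T(n) = Θ(n^(log_3 14)).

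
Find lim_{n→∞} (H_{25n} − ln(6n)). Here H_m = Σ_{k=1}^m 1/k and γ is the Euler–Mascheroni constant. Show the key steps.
lim = ln(25/6) + γ

By Euler-Maclaurin, H_m = ln m + γ + O(1/m). So
  H_{25n} − ln(6n) = ln(25n) + γ − ln(6n) + O(1/n)
                       = ln(25/6) + γ + O(1/n).
Hence the limit is ln(25/6) + γ.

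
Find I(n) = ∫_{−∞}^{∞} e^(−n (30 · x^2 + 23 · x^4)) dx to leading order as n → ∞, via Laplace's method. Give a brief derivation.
I(n) ~ sqrt(π/(30n))

φ(x) = 30 · x^2 + 23 · x^4 has its unique global minimum at x* = 0 (since φ'(x) = 60x + 92x^3 = 0 only at x = 0 for real x with both coefficients positive, and φ → ∞ as |x| → ∞). At x* = 0, φ(0) = 0 and φ''(0) = 60. Laplace's method then gives
  I(n) ~ sqrt(2π / (n · φ''(0))) · e^(−n φ(0)) = sqrt(2π / (60n)) = sqrt(π/(30n)).
The 23 · x^4 term contributes only at subleading order (an O(1/n) relative correction).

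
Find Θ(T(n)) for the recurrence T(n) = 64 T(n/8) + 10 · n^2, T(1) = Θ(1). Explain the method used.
T(n) = Θ(n^2 log n)

log_8 64 = 2, and f(n) = 10 · n^2 = Θ(n^(log_8 64)). This is Case 2 of the master theorem: T(n) = Θ(f(n) · log n) = Θ(n^2 log n).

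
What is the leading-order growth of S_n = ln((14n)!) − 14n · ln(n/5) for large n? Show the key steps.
S_n ~ 14n · (ln 70 − 1) + O(ln n)

Stirling: ln((14n)!) = 14n ln(14n) − 14n + O(ln n).
  S_n = 14n ln(14n) − 14n − 14n ln(n/5) + O(ln n)
      = 14n ln(14n) − 14n ln n + 14n ln 5 − 14n + O(ln n)
      = 14n ln 14 + 14n ln 5 − 14n + O(ln n)
      = 14n (ln 70 − 1) + O(ln n).
Numerically ln(70) − 1 ≈ 3.2485.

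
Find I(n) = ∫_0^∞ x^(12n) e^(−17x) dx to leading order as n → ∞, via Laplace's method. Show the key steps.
I(n) ~ (sqrt(2π·12n) / 17) · (12n/(17e))^(12n)

Write the integrand as exp(12n ln x − 17x) and set f(x) = 12n ln x − 17x. Then f'(x) = 12n/x − 17 = 0 at x* = 12n/17, and f''(x*) = −12n/x*^2 = −17^2/(12n). Laplace's method (interior maximum) gives
  I(n) ~ e^(f(x*)) · sqrt(2π / |f''(x*)|)
        = exp(12n ln(12n/17) − 12n) · sqrt(2π · 12n / 17^2)
        = (12n/17)^(12n) e^(−12n) · sqrt(2π·12n) / 17
        = (sqrt(2π·12n) / 17) · (12n/(17e))^(12n).
This matches Γ(12n+1)/17^(12n+1) with Stirling applied to Γ.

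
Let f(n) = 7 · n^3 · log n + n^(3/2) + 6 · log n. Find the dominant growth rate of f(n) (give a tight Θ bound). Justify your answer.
f(n) ∈ Θ(n^3 · log n)

Compare the terms by growth order. For large n, n^a · (log n)^b dominates n^a' · (log n)^b' iff a > a', or (a = a' and b > b'). Ranking the 3 terms shows the dominant one is 7 · n^3 · log n. Hence f(n) ∈ Θ(n^3 · log n).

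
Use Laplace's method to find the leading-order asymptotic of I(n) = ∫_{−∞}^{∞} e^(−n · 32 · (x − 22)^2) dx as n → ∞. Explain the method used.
I(n) = sqrt(π/(32n))

Here φ(x) = 32 · (x − 22)^2 has its unique minimum at x* = 22 with φ(x*) = 0 and φ''(x*) = 64. Laplace's method gives
  I(n) ~ e^(−n φ(x*)) · sqrt(2π / (n · φ''(x*))) = sqrt(2π / (64n)) = sqrt(π/(32n)).
This is exact: substituting u = (x − 22)·sqrt(32n) gives I(n) = (1/sqrt(32n)) ∫_{−∞}^{∞} e^(−u^2) du = sqrt(π/(32n)).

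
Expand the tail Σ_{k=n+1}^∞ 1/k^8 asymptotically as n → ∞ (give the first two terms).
Σ_{k>n} 1/k^8 = 1/(7 · n^7) − 1/(2 · n^8) + O(1/n^9)

Compare to the integral: ∫_{n}^∞ x^(−8) dx = [−x^(−7)/7]_{n}^∞ = 1/((8−1)·n^7). The Euler-Maclaurin correction adds −f(n)/2 = −1/(2·n^8). Euler-Maclaurin then gives
  Σ_{k>n} 1/k^8 = ∫_{n}^∞ dx/x^8 − 1/(2·n^8) + O(1/n^9).
(Equivalently this is ζ(8) − Σ_{k≤n} 1/k^8.)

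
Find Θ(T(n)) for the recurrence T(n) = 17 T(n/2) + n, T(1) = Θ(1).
T(n) = Θ(n^(log_2 17))

Master theorem: compare f(n) = n to n^(log_2 17) where log_2 17 ≈ 4.087. Since 1 < log_2 17, we have f(n) = O(n^(log_2 17 − ε)) for some ε > 0 — Case 1. Hence T(n) = Θ(n^(log_2 17)).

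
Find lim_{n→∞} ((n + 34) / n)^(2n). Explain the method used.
lim = e^68

Rewrite as (1 + 34/n)^(2n). By the standard limit (1 + x/n)^n → e^x, we have (1 + 34/n)^n → e^34, and raising to the 2nd power gives e^68.
More precisely, ln[(1 + 34/n)^(2n)] = 2n · ln(1 + 34/n) = 2n · (34/n + O(1/n^2)) = 68 + O(1/n) → 68.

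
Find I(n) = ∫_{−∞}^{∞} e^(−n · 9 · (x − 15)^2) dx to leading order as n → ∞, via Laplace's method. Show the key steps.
I(n) = sqrt(π/(9n))

Here φ(x) = 9 · (x − 15)^2 has its unique minimum at x* = 15 with φ(x*) = 0 and φ''(x*) = 18. Laplace's method gives
  I(n) ~ e^(−n φ(x*)) · sqrt(2π / (n · φ''(x*))) = sqrt(2π / (18n)) = sqrt(π/(9n)).
This is exact: substituting u = (x − 15)·sqrt(9n) gives I(n) = (1/sqrt(9n)) ∫_{−∞}^{∞} e^(−u^2) du = sqrt(π/(9n)).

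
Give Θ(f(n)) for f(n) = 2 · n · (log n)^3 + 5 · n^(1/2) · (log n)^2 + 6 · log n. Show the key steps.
f(n) ∈ Θ(n · (log n)^3)

Compare the terms by growth order. For large n, n^a · (log n)^b dominates n^a' · (log n)^b' iff a > a', or (a = a' and b > b'). Ranking the 3 terms shows the dominant one is 2 · n · (log n)^3. Hence f(n) ∈ Θ(n · (log n)^3).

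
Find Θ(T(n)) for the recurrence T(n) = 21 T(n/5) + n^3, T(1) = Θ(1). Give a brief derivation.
T(n) = Θ(n^3)

log_5 21 ≈ 1.892. f(n) = n^3 dominates n^(log_5 21) since 3 > 1.892, and the regularity condition a·f(n/b) = 21·(n/5)^3 = (21/125)·n^3 ≤ c·f(n) holds with c = 21/125 ≈ 0.168 < 1. So this is Case 3: T(n) = Θ(f(n)) = Θ(n^3).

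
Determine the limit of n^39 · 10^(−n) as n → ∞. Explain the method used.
lim = 0

Exponentials with base > 1 dominate every fixed polynomial: for any fixed c, n^c / 10^n → 0 as n → ∞ (e.g. by the ratio test, or by writing 10^n = e^(n ln 10) and noting e^(n ln 10) / n^c → ∞). Hence n^39 · 10^(−n) = n^39 / 10^n → 0.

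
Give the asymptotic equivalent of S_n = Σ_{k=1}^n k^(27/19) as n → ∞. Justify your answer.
S_n ~ (19/46) · n^(46/19)

Integral comparison: Σ_{k=1}^n k^(27/19) = ∫_0^n x^(27/19) dx + O(n^(27/19)). The integral is n^(1 + 27/19) / (1 + 27/19) = n^((27+19)/19) / ((27+19)/19) = (19/46) · n^(46/19).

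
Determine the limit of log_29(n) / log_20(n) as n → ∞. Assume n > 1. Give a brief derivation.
lim = ln(20) / ln(29) = log_29(20)

Change of base: log_29(n) = ln n / ln 29 and log_20(n) = ln n / ln 20. The ratio is (ln n / ln 29) · (ln 20 / ln n) = ln 20 / ln 29, a constant independent of n. So the limit is ln 20 / ln 29 = log_29(20).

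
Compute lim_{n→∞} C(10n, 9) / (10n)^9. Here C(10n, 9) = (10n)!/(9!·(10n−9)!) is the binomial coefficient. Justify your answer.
lim = 1/9! = 1/362880

With N = 10n → ∞: C(N, 9) / N^9 = [N(N−1)…(N−8)] / (9! · N^9) = (1/9!) · 1 · (1 − 1/(10n)) · … · (1 − 8/(10n)). Each factor → 1 as N → ∞, so the limit is 1/9! = 1/362880.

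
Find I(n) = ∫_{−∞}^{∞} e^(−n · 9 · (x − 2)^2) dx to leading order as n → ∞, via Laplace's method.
I(n) = sqrt(π/(9n))

Here φ(x) = 9 · (x − 2)^2 has its unique minimum at x* = 2 with φ(x*) = 0 and φ''(x*) = 18. Laplace's method gives
  I(n) ~ e^(−n φ(x*)) · sqrt(2π / (n · φ''(x*))) = sqrt(2π / (18n)) = sqrt(π/(9n)).
This is exact: substituting u = (x − 2)·sqrt(9n) gives I(n) = (1/sqrt(9n)) ∫_{−∞}^{∞} e^(−u^2) du = sqrt(π/(9n)).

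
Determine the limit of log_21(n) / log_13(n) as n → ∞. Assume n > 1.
lim = ln(13) / ln(21) = log_21(13)

Change of base: log_21(n) = ln n / ln 21 and log_13(n) = ln n / ln 13. The ratio is (ln n / ln 21) · (ln 13 / ln n) = ln 13 / ln 21, a constant independent of n. So the limit is ln 13 / ln 21 = log_21(13).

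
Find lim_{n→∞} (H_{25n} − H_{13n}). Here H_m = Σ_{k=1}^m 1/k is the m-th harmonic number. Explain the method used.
lim = ln(25/13)

Euler-Maclaurin gives H_m = ln m + γ + 1/(2m) + O(1/m^2). The γ and O(1/m) terms cancel in the difference:
  H_{25n} − H_{13n} = ln(25n) − ln(13n) + O(1/n) = ln(25/13) + O(1/n).
Hence the limit is ln(25/13).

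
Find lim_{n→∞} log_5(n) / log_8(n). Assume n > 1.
lim = ln(8) / ln(5) = log_5(8)

Change of base: log_5(n) = ln n / ln 5 and log_8(n) = ln n / ln 8. The ratio is (ln n / ln 5) · (ln 8 / ln n) = ln 8 / ln 5, a constant independent of n. So the limit is ln 8 / ln 5 = log_5(8).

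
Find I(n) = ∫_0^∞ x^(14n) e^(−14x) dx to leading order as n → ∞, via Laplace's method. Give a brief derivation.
I(n) ~ (sqrt(2π·14n) / 14) · (14n/(14e))^(14n)

Write the integrand as exp(14n ln x − 14x) and set f(x) = 14n ln x − 14x. Then f'(x) = 14n/x − 14 = 0 at x* = 14n/14, and f''(x*) = −14n/x*^2 = −14^2/(14n). Laplace's method (interior maximum) gives
  I(n) ~ e^(f(x*)) · sqrt(2π / |f''(x*)|)
        = exp(14n ln(14n/14) − 14n) · sqrt(2π · 14n / 14^2)
        = (14n/14)^(14n) e^(−14n) · sqrt(2π·14n) / 14
        = (sqrt(2π·14n) / 14) · (14n/(14e))^(14n).
This matches Γ(14n+1)/14^(14n+1) with Stirling applied to Γ.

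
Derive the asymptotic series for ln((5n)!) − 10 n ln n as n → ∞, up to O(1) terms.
ln((5n)!) − 10 n ln n = −5 n ln n + 5(ln 5 − 1) n + (1/2) ln(2π·5n) + O(1/n)

Stirling: ln((5n)!) = 5n ln(5n) − 5n + (1/2) ln(2π·5n) + O(1/n).
Expand 5n ln(5n) = 5n (ln n + ln 5) = 5n ln n + 5n ln 5.
Subtract 10n ln n: leading term is (5 − 10) n ln n = −5 n ln n. The next term is 5n ln 5 − 5n = 5(ln 5 − 1) n. Then the (1/2) ln(2π·5n) correction.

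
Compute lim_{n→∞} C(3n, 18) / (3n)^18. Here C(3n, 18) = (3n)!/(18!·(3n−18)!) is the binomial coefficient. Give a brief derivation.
lim = 1/18! = 1/6402373705728000

With N = 3n → ∞: C(N, 18) / N^18 = [N(N−1)…(N−17)] / (18! · N^18) = (1/18!) · 1 · (1 − 1/(3n)) · … · (1 − 17/(3n)). Each factor → 1 as N → ∞, so the limit is 1/18! = 1/6402373705728000.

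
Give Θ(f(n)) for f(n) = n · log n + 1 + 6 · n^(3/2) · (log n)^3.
f(n) ∈ Θ(n^(3/2) · (log n)^3)

Compare the terms by growth order. For large n, n^a · (log n)^b dominates n^a' · (log n)^b' iff a > a', or (a = a' and b > b'). Ranking the 3 terms shows the dominant one is 6 · n^(3/2) · (log n)^3. Hence f(n) ∈ Θ(n^(3/2) · (log n)^3).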